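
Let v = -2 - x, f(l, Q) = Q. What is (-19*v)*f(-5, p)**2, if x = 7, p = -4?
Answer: 2736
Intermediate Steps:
v = -9 (v = -2 - 1*7 = -2 - 7 = -9)
(-19*v)*f(-5, p)**2 = -19*(-9)*(-4)**2 = 171*16 = 2736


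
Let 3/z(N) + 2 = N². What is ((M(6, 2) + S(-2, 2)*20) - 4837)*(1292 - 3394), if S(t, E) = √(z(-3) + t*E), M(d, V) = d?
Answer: 10154762 - 210200*I*√7/7 ≈ 1.0155e+7 - 79448.0*I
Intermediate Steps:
z(N) = 3/(-2 + N²)
S(t, E) = √(3/7 + E*t) (S(t, E) = √(3/(-2 + (-3)²) + t*E) = √(3/(-2 + 9) + E*t) = √(3/7 + E*t))
((M(6, 2) + S(-2, 2)*20) - 4837)*(1292 - 3394) = ((6 + (√(21 + 49*2*(-2))/7)*20) - 4837)*(1292 - 3394) = ((6 + (√(21 - 196)/7)*20) - 4837)*(-2102) = ((6 + (√(-175)/7)*20) - 4837)*(-2102) = ((6 + ((5*I*√7)/7)*20) - 4837)*(-2102) = ((6 + (5*I*√7/7)*20) - 4837)*(-2102) = ((6 + 100*I*√7/7) - 4837)*(-2102) = (-4831 + 100*I*√7/7)*(-2102) = 10154762 - 210200*I*√7/7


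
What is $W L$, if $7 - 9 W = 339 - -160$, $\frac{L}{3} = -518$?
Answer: $84952$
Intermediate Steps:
$L = -1554$ ($L = 3 \left(-518\right) = -1554$)
$W = - \frac{164}{3}$ ($W = \frac{7}{9} - \frac{339 - -160}{9} = \frac{7}{9} - \frac{339 + 160}{9} = \frac{7}{9} - \frac{499}{9} = - \frac{164}{3} \approx -54.667$)
$W L = \left(- \frac{164}{3}\right) \left(-1554\right) = 84952$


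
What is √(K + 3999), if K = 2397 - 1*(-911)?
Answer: √7307 ≈ 85.481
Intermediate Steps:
K = 3308 (K = 2397 + 911 = 3308)
√(K + 3999) = √(3308 + 3999) = √7307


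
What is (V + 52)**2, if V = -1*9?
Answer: 1849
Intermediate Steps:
V = -9
(V + 52)**2 = (-9 + 52)**2 = 43**2 = 1849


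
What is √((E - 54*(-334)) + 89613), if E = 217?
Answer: √107866 ≈ 328.43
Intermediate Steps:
√((E - 54*(-334)) + 89613) = √((217 - 54*(-334)) + 89613) = √((217 + 18036) + 89613) = √(18253 + 89613) = √107866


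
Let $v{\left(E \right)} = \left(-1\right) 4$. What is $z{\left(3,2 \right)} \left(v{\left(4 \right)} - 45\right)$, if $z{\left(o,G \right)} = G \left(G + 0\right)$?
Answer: $-196$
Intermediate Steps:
$z{\left(o,G \right)} = G^{2}$ ($z{\left(o,G \right)} = G G = G^{2}$)
$v{\left(E \right)} = -4$
$z{\left(3,2 \right)} \left(v{\left(4 \right)} - 45\right) = 2^{2} \left(-4 - 45\right) = 4 \left(-49\right) = -196$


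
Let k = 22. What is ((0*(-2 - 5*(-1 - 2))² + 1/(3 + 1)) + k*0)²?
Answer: 1/16 ≈ 0.062500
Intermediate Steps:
((0*(-2 - 5*(-1 - 2))² + 1/(3 + 1)) + k*0)² = ((0*(-2 - 5*(-1 - 2))² + 1/(3 + 1)) + 22*0)² = ((0*(-2 - 5*(-3))² + 1/4) + 0)² = ((0*(-2 + 15)² + ¼) + 0)² = ((0*13² + ¼) + 0)² = ((0*169 + ¼) + 0)² = ((0 + ¼) + 0)² = (¼ + 0)² = (¼)² = 1/16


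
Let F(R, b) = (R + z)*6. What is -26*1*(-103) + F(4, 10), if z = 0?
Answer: 2702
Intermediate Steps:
F(R, b) = 6*R (F(R, b) = (R + 0)*6 = R*6 = 6*R)
-26*1*(-103) + F(4, 10) = -26*1*(-103) + 6*4 = -26*(-103) + 24 = 2678 + 24 = 2702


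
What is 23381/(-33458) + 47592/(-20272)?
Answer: -64572274/21195643 ≈ -3.0465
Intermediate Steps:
23381/(-33458) + 47592/(-20272) = 23381*(-1/33458) + 47592*(-1/20272) = -23381/33458 - 5949/2534 = -64572274/21195643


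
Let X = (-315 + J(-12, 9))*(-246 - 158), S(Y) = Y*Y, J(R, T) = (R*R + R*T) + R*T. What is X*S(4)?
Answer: 2501568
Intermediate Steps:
J(R, T) = R² + 2*R*T (J(R, T) = (R² + R*T) + R*T = R² + 2*R*T)
S(Y) = Y²
X = 156348 (X = (-315 - 12*(-12 + 2*9))*(-246 - 158) = (-315 - 12*(-12 + 18))*(-404) = (-315 - 12*6)*(-404) = (-315 - 72)*(-404) = -387*(-404) = 156348)
X*S(4) = 156348*4² = 156348*16 = 2501568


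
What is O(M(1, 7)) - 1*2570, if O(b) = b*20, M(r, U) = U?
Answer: -2430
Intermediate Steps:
O(b) = 20*b
O(M(1, 7)) - 1*2570 = 20*7 - 1*2570 = 140 - 2570 = -2430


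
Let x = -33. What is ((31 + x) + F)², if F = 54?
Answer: 2704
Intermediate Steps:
((31 + x) + F)² = ((31 - 33) + 54)² = (-2 + 54)² = 52² = 2704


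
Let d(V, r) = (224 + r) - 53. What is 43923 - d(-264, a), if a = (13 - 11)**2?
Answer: 43748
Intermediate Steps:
a = 4 (a = 2**2 = 4)
d(V, r) = 171 + r
43923 - d(-264, a) = 43923 - (171 + 4) = 43923 - 1*175 = 43923 - 175 = 43748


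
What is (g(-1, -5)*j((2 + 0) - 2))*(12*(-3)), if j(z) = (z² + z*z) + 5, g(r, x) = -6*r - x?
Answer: -1980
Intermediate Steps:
g(r, x) = -x - 6*r
j(z) = 5 + 2*z² (j(z) = (z² + z²) + 5 = 2*z² + 5 = 5 + 2*z²)
(g(-1, -5)*j((2 + 0) - 2))*(12*(-3)) = ((-1*(-5) - 6*(-1))*(5 + 2*((2 + 0) - 2)²))*(12*(-3)) = ((5 + 6)*(5 + 2*(2 - 2)²))*(-36) = (11*(5 + 2*0²))*(-36) = (11*(5 + 2*0))*(-36) = (11*(5 + 0))*(-36) = (11*5)*(-36) = 55*(-36) = -1980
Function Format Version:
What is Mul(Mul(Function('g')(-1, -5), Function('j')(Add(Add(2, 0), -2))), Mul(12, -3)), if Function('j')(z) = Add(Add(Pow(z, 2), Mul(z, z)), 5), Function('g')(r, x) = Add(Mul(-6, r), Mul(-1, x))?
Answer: -1980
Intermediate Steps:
Function('g')(r, x) = Add(Mul(-1, x), Mul(-6, r))
Function('j')(z) = Add(5, Mul(2, Pow(z, 2))) (Function('j')(z) = Add(Add(Pow(z, 2), Pow(z, 2)), 5) = Add(Mul(2, Pow(z, 2)), 5) = Add(5, Mul(2, Pow(z, 2))))
Mul(Mul(Function('g')(-1, -5), Function('j')(Add(Add(2, 0), -2))), Mul(12, -3)) = Mul(Mul(Add(Mul(-1, -5), Mul(-6, -1)), Add(5, Mul(2, Pow(Add(Add(2, 0), -2), 2)))), Mul(12, -3)) = Mul(Mul(Add(5, 6), Add(5, Mul(2, Pow(Add(2, -2), 2)))), -36) = Mul(Mul(11, Add(5, Mul(2, Pow(0, 2)))), -36) = Mul(Mul(11, Add(5, Mul(2, 0))), -36) = Mul(Mul(11, Add(5, 0)), -36) = Mul(Mul(11, 5), -36) = Mul(55, -36) = -1980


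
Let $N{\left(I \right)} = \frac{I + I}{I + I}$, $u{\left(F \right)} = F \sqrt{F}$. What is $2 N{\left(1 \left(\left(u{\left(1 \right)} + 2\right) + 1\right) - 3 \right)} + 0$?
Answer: $2$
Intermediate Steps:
$u{\left(F \right)} = F^{\frac{3}{2}}$
$N{\left(I \right)} = 1$ ($N{\left(I \right)} = \frac{2 I}{2 I} = 2 I \frac{1}{2 I} = 1$)
$2 N{\left(1 \left(\left(u{\left(1 \right)} + 2\right) + 1\right) - 3 \right)} + 0 = 2 \cdot 1 + 0 = 2 + 0 = 2$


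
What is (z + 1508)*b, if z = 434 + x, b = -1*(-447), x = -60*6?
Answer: 707154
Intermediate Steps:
x = -360
b = 447
z = 74 (z = 434 - 360 = 74)
(z + 1508)*b = (74 + 1508)*447 = 1582*447 = 707154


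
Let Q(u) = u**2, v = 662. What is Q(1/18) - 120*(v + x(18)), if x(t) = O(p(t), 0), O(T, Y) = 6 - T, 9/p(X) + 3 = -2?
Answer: -26041823/324 ≈ -80376.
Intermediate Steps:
p(X) = -9/5 (p(X) = 9/(-3 - 2) = 9/(-5) = 9*(-1/5) = -9/5)
x(t) = 39/5 (x(t) = 6 - 1*(-9/5) = 6 + 9/5 = 39/5)
Q(1/18) - 120*(v + x(18)) = (1/18)**2 - 120*(662 + 39/5) = (1/18)**2 - 120*3349/5 = 1/324 - 80376 = -26041823/324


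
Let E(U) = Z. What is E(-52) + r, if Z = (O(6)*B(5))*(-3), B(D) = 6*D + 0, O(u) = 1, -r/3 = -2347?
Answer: 6951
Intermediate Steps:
r = 7041 (r = -3*(-2347) = 7041)
B(D) = 6*D
Z = -90 (Z = (1*(6*5))*(-3) = (1*30)*(-3) = 30*(-3) = -90)
E(U) = -90
E(-52) + r = -90 + 7041 = 6951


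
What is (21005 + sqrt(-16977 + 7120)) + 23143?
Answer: 44148 + I*sqrt(9857) ≈ 44148.0 + 99.282*I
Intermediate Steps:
(21005 + sqrt(-16977 + 7120)) + 23143 = (21005 + sqrt(-9857)) + 23143 = (21005 + I*sqrt(9857)) + 23143 = 44148 + I*sqrt(9857)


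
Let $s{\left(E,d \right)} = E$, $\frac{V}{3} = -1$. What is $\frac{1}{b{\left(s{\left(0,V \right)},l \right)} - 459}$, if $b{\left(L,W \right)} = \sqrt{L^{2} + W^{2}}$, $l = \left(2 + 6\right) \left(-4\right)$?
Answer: $- \frac{1}{427} \approx -0.0023419$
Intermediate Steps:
$V = -3$ ($V = 3 \left(-1\right) = -3$)
$l = -32$ ($l = 8 \left(-4\right) = -32$)
$\frac{1}{b{\left(s{\left(0,V \right)},l \right)} - 459} = \frac{1}{\sqrt{0^{2} + \left(-32\right)^{2}} - 459} = \frac{1}{\sqrt{0 + 1024} - 459} = \frac{1}{\sqrt{1024} - 459} = \frac{1}{32 - 459} = \frac{1}{-427} = - \frac{1}{427}$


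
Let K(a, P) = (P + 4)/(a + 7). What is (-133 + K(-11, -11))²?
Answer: 275625/16 ≈ 17227.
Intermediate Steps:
K(a, P) = (4 + P)/(7 + a)
(-133 + K(-11, -11))² = (-133 + (4 - 11)/(7 - 11))² = (-133 - 7/(-4))² = (-133 - ¼*(-7))² = (-133 + 7/4)² = (-525/4)² = 275625/16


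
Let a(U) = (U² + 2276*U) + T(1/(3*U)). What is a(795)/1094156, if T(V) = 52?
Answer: 2441497/1094156 ≈ 2.2314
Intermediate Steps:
a(U) = 52 + U² + 2276*U (a(U) = (U² + 2276*U) + 52 = 52 + U² + 2276*U)
a(795)/1094156 = (52 + 795² + 2276*795)/1094156 = (52 + 632025 + 1809420)*(1/1094156) = 2441497*(1/1094156) = 2441497/1094156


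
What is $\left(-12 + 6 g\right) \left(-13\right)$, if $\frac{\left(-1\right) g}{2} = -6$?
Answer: $-780$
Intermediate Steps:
$g = 12$ ($g = \left(-2\right) \left(-6\right) = 12$)
$\left(-12 + 6 g\right) \left(-13\right) = \left(-12 + 6 \cdot 12\right) \left(-13\right) = \left(-12 + 72\right) \left(-13\right) = 60 \left(-13\right) = -780$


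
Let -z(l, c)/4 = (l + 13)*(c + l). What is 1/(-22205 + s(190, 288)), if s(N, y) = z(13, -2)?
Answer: -1/23349 ≈ -4.2828e-5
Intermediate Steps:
z(l, c) = -4*(13 + l)*(c + l) (z(l, c) = -4*(l + 13)*(c + l) = -4*(13 + l)*(c + l))
s(N, y) = -1144 (s(N, y) = -52*(-2) - 52*13 - 4*13**2 - 4*(-2)*13 = 104 - 676 - 4*169 + 104 = 104 - 676 - 676 + 104 = -1144)
1/(-22205 + s(190, 288)) = 1/(-22205 - 1144) = 1/(-23349) = -1/23349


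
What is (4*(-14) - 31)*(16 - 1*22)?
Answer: 522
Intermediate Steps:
(4*(-14) - 31)*(16 - 1*22) = (-56 - 31)*(16 - 22) = -87*(-6) = 522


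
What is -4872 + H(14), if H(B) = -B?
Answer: -4886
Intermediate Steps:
-4872 + H(14) = -4872 - 1*14 = -4872 - 14 = -4886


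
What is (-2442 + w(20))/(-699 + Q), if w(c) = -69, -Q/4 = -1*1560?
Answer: -837/1847 ≈ -0.45317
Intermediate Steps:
Q = 6240 (Q = -(-4)*1560 = -4*(-1560) = 6240)
(-2442 + w(20))/(-699 + Q) = (-2442 - 69)/(-699 + 6240) = -2511/5541 = -2511*1/5541 = -837/1847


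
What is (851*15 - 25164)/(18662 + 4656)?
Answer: -12399/23318 ≈ -0.53174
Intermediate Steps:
(851*15 - 25164)/(18662 + 4656) = (12765 - 25164)/23318 = -12399*1/23318 = -12399/23318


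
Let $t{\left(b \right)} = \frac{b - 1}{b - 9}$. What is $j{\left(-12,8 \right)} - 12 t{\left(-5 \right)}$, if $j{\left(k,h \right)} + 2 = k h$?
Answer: $- \frac{722}{7} \approx -103.14$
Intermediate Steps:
$t{\left(b \right)} = \frac{-1 + b}{-9 + b}$
$j{\left(k,h \right)} = -2 + h k$ ($j{\left(k,h \right)} = -2 + k h = -2 + h k$)
$j{\left(-12,8 \right)} - 12 t{\left(-5 \right)} = \left(-2 + 8 \left(-12\right)\right) - 12 \frac{-1 - 5}{-9 - 5} = \left(-2 - 96\right) - 12 \frac{1}{-14} \left(-6\right) = -98 - 12 \left(\left(- \frac{1}{14}\right) \left(-6\right)\right) = -98 - \frac{36}{7} = - \frac{722}{7}$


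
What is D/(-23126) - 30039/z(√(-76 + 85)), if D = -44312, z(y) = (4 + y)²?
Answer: -346255313/566587 ≈ -611.13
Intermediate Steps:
D/(-23126) - 30039/z(√(-76 + 85)) = -44312/(-23126) - 30039/(4 + √(-76 + 85))² = -44312*(-1/23126) - 30039/(4 + √9)² = 22156/11563 - 30039/(4 + 3)² = 22156/11563 - 30039/(7²) = 22156/11563 - 30039/49 = -346255313/566587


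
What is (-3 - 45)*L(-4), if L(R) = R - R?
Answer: 0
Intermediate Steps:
L(R) = 0
(-3 - 45)*L(-4) = (-3 - 45)*0 = -48*0 = 0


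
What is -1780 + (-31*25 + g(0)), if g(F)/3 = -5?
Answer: -2570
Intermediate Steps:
g(F) = -15 (g(F) = 3*(-5) = -15)
-1780 + (-31*25 + g(0)) = -1780 + (-31*25 - 15) = -1780 + (-775 - 15) = -1780 - 790 = -2570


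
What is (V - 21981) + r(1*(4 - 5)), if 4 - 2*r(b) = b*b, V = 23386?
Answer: 2813/2 ≈ 1406.5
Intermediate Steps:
r(b) = 2 - b²/2 (r(b) = 2 - b*b/2 = 2 - b²/2)
(V - 21981) + r(1*(4 - 5)) = (23386 - 21981) + (2 - (4 - 5)²/2) = 1405 + (2 - 1²/2) = 1405 + (2 - ½*(-1)²) = 1405 + (2 - ½*1) = 1405 + (2 - ½) = 1405 + 3/2 = 2813/2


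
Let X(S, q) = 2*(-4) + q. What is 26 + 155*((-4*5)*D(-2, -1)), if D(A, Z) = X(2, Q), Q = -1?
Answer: 27926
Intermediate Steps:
X(S, q) = -8 + q
D(A, Z) = -9 (D(A, Z) = -8 - 1 = -9)
26 + 155*((-4*5)*D(-2, -1)) = 26 + 155*(-4*5*(-9)) = 26 + 155*(-20*(-9)) = 26 + 155*180 = 26 + 27900 = 27926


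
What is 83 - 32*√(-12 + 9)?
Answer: 83 - 32*I*√3 ≈ 83.0 - 55.426*I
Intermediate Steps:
83 - 32*√(-12 + 9) = 83 - 32*I*√3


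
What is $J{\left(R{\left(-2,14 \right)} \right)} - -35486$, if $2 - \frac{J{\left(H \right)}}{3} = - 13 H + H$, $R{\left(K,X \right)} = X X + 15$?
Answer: $43088$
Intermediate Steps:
$R{\left(K,X \right)} = 15 + X^{2}$ ($R{\left(K,X \right)} = X^{2} + 15 = 15 + X^{2}$)
$J{\left(H \right)} = 6 + 36 H$ ($J{\left(H \right)} = 6 - 3 \left(- 13 H + H\right) = 6 - 3 \left(- 12 H\right) = 6 + 36 H$)
$J{\left(R{\left(-2,14 \right)} \right)} - -35486 = \left(6 + 36 \left(15 + 14^{2}\right)\right) - -35486 = \left(6 + 36 \left(15 + 196\right)\right) + 35486 = \left(6 + 36 \cdot 211\right) + 35486 = \left(6 + 7596\right) + 35486 = 7602 + 35486 = 43088$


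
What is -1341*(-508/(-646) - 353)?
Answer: 152558865/323 ≈ 4.7232e+5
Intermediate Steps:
-1341*(-508/(-646) - 353) = -1341*(-508*(-1/646) - 353) = -1341*(254/323 - 353) = -1341*(-113765/323) = 152558865/323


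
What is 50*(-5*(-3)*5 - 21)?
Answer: 2700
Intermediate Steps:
50*(-5*(-3)*5 - 21) = 50*(15*5 - 21) = 50*(75 - 21) = 50*54 = 2700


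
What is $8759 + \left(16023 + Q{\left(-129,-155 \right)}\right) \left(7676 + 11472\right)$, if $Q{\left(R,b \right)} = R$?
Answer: $304347071$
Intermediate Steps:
$8759 + \left(16023 + Q{\left(-129,-155 \right)}\right) \left(7676 + 11472\right) = 8759 + \left(16023 - 129\right) \left(7676 + 11472\right) = 8759 + 15894 \cdot 19148 = 8759 + 304338312 = 304347071$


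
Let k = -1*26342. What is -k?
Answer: 26342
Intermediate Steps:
k = -26342
-k = -1*(-26342) = 26342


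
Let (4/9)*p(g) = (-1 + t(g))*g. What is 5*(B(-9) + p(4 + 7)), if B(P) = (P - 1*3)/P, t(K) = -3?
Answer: -1465/3 ≈ -488.33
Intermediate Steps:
p(g) = -9*g (p(g) = 9*((-1 - 3)*g)/4 = 9*(-4*g)/4 = -9*g)
B(P) = (-3 + P)/P (B(P) = (P - 3)/P = (-3 + P)/P)
5*(B(-9) + p(4 + 7)) = 5*((-3 - 9)/(-9) - 9*(4 + 7)) = 5*(-⅑*(-12) - 9*11) = 5*(4/3 - 99) = 5*(-293/3) = -1465/3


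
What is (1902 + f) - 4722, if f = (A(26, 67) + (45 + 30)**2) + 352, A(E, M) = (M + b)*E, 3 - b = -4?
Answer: 5081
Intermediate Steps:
b = 7 (b = 3 - 1*(-4) = 3 + 4 = 7)
A(E, M) = E*(7 + M) (A(E, M) = (M + 7)*E = (7 + M)*E = E*(7 + M))
f = 7901 (f = (26*(7 + 67) + (45 + 30)**2) + 352 = (26*74 + 75**2) + 352 = (1924 + 5625) + 352 = 7549 + 352 = 7901)
(1902 + f) - 4722 = (1902 + 7901) - 4722 = 9803 - 4722 = 5081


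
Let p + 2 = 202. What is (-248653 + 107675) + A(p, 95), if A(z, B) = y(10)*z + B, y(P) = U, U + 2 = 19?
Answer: -137483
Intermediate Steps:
U = 17 (U = -2 + 19 = 17)
p = 200 (p = -2 + 202 = 200)
y(P) = 17
A(z, B) = B + 17*z (A(z, B) = 17*z + B = B + 17*z)
(-248653 + 107675) + A(p, 95) = (-248653 + 107675) + (95 + 17*200) = -140978 + (95 + 3400) = -140978 + 3495 = -137483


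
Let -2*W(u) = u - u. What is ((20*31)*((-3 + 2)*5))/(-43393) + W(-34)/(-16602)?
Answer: 3100/43393 ≈ 0.071440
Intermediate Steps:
W(u) = 0 (W(u) = -(u - u)/2 = -½*0 = 0)
((20*31)*((-3 + 2)*5))/(-43393) + W(-34)/(-16602) = ((20*31)*((-3 + 2)*5))/(-43393) + 0/(-16602) = (620*(-1*5))*(-1/43393) + 0*(-1/16602) = (620*(-5))*(-1/43393) + 0 = -3100*(-1/43393) + 0 = 3100/43393 + 0 = 3100/43393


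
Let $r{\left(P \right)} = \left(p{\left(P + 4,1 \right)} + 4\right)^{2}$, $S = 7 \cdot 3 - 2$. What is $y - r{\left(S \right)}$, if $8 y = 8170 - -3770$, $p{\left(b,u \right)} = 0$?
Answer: $\frac{2953}{2} \approx 1476.5$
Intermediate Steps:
$S = 19$ ($S = 21 - 2 = 19$)
$r{\left(P \right)} = 16$ ($r{\left(P \right)} = \left(0 + 4\right)^{2} = 4^{2} = 16$)
$y = \frac{2985}{2}$ ($y = \frac{8170 - -3770}{8} = \frac{8170 + 3770}{8} = \frac{1}{8} \cdot 11940 = \frac{2985}{2} \approx 1492.5$)
$y - r{\left(S \right)} = \frac{2985}{2} - 16 = \frac{2953}{2}$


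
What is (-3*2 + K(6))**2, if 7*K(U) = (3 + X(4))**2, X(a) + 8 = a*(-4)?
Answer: 3249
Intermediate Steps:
X(a) = -8 - 4*a (X(a) = -8 + a*(-4) = -8 - 4*a)
K(U) = 63 (K(U) = (3 + (-8 - 4*4))**2/7 = (3 + (-8 - 16))**2/7 = (3 - 24)**2/7 = (1/7)*(-21)**2 = (1/7)*441 = 63)
(-3*2 + K(6))**2 = (-3*2 + 63)**2 = (-6 + 63)**2 = 57**2 = 3249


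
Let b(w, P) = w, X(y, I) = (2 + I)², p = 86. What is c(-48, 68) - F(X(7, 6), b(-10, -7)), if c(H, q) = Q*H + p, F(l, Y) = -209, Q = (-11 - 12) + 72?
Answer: -2057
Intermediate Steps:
Q = 49 (Q = -23 + 72 = 49)
c(H, q) = 86 + 49*H (c(H, q) = 49*H + 86 = 86 + 49*H)
c(-48, 68) - F(X(7, 6), b(-10, -7)) = (86 + 49*(-48)) - 1*(-209) = (86 - 2352) + 209 = -2266 + 209 = -2057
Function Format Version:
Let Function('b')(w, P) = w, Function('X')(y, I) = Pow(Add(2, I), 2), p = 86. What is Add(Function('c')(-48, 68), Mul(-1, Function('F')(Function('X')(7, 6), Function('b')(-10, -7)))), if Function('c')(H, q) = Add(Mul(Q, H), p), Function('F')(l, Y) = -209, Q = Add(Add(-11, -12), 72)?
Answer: -2057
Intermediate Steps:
Q = 49 (Q = Add(-23, 72) = 49)
Function('c')(H, q) = Add(86, Mul(49, H)) (Function('c')(H, q) = Add(Mul(49, H), 86) = Add(86, Mul(49, H)))
Add(Function('c')(-48, 68), Mul(-1, Function('F')(Function('X')(7, 6), Function('b')(-10, -7)))) = Add(Add(86, Mul(49, -48)), Mul(-1, -209)) = Add(Add(86, -2352), 209) = Add(-2266, 209) = -2057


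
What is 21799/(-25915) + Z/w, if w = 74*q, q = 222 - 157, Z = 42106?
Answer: 533148/67379 ≈ 7.9127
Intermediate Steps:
q = 65
w = 4810 (w = 74*65 = 4810)
21799/(-25915) + Z/w = 21799/(-25915) + 42106/4810 = 21799*(-1/25915) + 42106*(1/4810) = -21799/25915 + 569/65 = 533148/67379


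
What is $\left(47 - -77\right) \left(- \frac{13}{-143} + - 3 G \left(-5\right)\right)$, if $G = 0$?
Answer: $\frac{124}{11} \approx 11.273$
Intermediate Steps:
$\left(47 - -77\right) \left(- \frac{13}{-143} + - 3 G \left(-5\right)\right) = \left(47 - -77\right) \left(- \frac{13}{-143} + \left(-3\right) 0 \left(-5\right)\right) = \left(47 + 77\right) \left(\left(-13\right) \left(- \frac{1}{143}\right) + 0 \left(-5\right)\right) = 124 \left(\frac{1}{11} + 0\right) = 124 \cdot \frac{1}{11} = \frac{124}{11}$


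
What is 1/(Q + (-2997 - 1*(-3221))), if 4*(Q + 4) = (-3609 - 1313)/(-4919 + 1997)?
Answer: 5844/1288141 ≈ 0.0045368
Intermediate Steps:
Q = -20915/5844 (Q = -4 + ((-3609 - 1313)/(-4919 + 1997))/4 = -4 + (-4922/(-2922))/4 = -4 + (-4922*(-1/2922))/4 = -4 + (1/4)*(2461/1461) = -4 + 2461/5844 = -20915/5844 ≈ -3.5789)
1/(Q + (-2997 - 1*(-3221))) = 1/(-20915/5844 + (-2997 - 1*(-3221))) = 1/(-20915/5844 + (-2997 + 3221)) = 1/(-20915/5844 + 224) = 1/(1288141/5844) = 5844/1288141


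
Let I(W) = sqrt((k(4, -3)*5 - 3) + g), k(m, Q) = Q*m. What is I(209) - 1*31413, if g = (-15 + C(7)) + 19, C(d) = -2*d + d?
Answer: -31413 + I*sqrt(66) ≈ -31413.0 + 8.124*I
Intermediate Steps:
C(d) = -d
g = -3 (g = (-15 - 1*7) + 19 = (-15 - 7) + 19 = -22 + 19 = -3)
I(W) = I*sqrt(66) (I(W) = sqrt((-3*4*5 - 3) - 3) = sqrt((-12*5 - 3) - 3) = sqrt((-60 - 3) - 3) = sqrt(-63 - 3) = sqrt(-66) = I*sqrt(66))
I(209) - 1*31413 = I*sqrt(66) - 1*31413 = I*sqrt(66) - 31413 = -31413 + I*sqrt(66)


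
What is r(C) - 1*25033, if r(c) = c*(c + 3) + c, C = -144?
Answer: -4873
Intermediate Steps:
r(c) = c + c*(3 + c) (r(c) = c*(3 + c) + c = c + c*(3 + c))
r(C) - 1*25033 = -144*(4 - 144) - 1*25033 = -144*(-140) - 25033 = 20160 - 25033 = -4873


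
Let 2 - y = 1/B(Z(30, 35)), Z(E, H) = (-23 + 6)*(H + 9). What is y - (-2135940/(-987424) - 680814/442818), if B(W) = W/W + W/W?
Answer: 5309626187/6072904456 ≈ 0.87431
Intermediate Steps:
Z(E, H) = -153 - 17*H (Z(E, H) = -17*(9 + H) = -153 - 17*H)
B(W) = 2 (B(W) = 1 + 1 = 2)
y = 3/2 (y = 2 - 1/2 = 2 - 1*½ = 2 - ½ = 3/2 ≈ 1.5000)
y - (-2135940/(-987424) - 680814/442818) = 3/2 - (-2135940/(-987424) - 680814/442818) = 3/2 - (-2135940*(-1/987424) - 680814*1/442818) = 3/2 - (533985/246856 - 37823/24601) = 3/2 - 1*3799730497/6072904456 = 3/2 - 3799730497/6072904456 = 5309626187/6072904456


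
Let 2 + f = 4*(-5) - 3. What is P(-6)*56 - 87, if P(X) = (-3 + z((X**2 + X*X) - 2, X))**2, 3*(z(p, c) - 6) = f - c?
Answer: 4817/9 ≈ 535.22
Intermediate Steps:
f = -25 (f = -2 + (4*(-5) - 3) = -2 + (-20 - 3) = -2 - 23 = -25)
z(p, c) = -7/3 - c/3 (z(p, c) = 6 + (-25 - c)/3 = 6 + (-25/3 - c/3) = -7/3 - c/3)
P(X) = (-16/3 - X/3)**2 (P(X) = (-3 + (-7/3 - X/3))**2 = (-16/3 - X/3)**2)
P(-6)*56 - 87 = ((16 - 6)**2/9)*56 - 87 = ((1/9)*10**2)*56 - 87 = ((1/9)*100)*56 - 87 = (100/9)*56 - 87 = 5600/9 - 87 = 4817/9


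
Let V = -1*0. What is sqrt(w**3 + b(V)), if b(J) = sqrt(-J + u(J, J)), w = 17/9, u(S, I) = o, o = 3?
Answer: sqrt(4913 + 729*sqrt(3))/27 ≈ 2.9106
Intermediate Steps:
u(S, I) = 3
V = 0
w = 17/9 (w = 17*(1/9) = 17/9 ≈ 1.8889)
b(J) = sqrt(3 - J) (b(J) = sqrt(-J + 3) = sqrt(3 - J))
sqrt(w**3 + b(V)) = sqrt((17/9)**3 + sqrt(3 - 1*0)) = sqrt(4913/729 + sqrt(3 + 0)) = sqrt(4913/729 + sqrt(3))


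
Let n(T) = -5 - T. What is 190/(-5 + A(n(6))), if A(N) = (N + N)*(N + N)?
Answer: 190/479 ≈ 0.39666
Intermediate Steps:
A(N) = 4*N**2 (A(N) = (2*N)*(2*N) = 4*N**2)
190/(-5 + A(n(6))) = 190/(-5 + 4*(-5 - 1*6)**2) = 190/(-5 + 4*(-5 - 6)**2) = 190/(-5 + 4*(-11)**2) = 190/(-5 + 4*121) = 190/(-5 + 484) = 190/479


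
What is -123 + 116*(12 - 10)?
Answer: 109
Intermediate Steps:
-123 + 116*(12 - 10) = -123 + 116*2 = -123 + 232 = 109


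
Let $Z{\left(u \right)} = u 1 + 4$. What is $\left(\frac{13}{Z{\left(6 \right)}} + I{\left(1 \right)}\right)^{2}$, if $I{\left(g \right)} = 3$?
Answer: $\frac{1849}{100} \approx 18.49$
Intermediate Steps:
$Z{\left(u \right)} = 4 + u$ ($Z{\left(u \right)} = u + 4 = 4 + u$)
$\left(\frac{13}{Z{\left(6 \right)}} + I{\left(1 \right)}\right)^{2} = \left(\frac{13}{4 + 6} + 3\right)^{2} = \left(\frac{13}{10} + 3\right)^{2} = \left(\frac{43}{10}\right)^{2} = \frac{1849}{100}$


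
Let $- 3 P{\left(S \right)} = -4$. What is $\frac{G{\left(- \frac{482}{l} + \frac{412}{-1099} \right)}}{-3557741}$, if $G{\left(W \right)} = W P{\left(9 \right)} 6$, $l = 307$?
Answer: $\frac{5249616}{1200356909213} \approx 4.3734 \cdot 10^{-6}$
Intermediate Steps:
$P{\left(S \right)} = \frac{4}{3}$ ($P{\left(S \right)} = \left(- \frac{1}{3}\right) \left(-4\right) = \frac{4}{3}$)
$G{\left(W \right)} = 8 W$ ($G{\left(W \right)} = W \frac{4}{3} \cdot 6 = \frac{4 W}{3} \cdot 6 = 8 W$)
$\frac{G{\left(- \frac{482}{l} + \frac{412}{-1099} \right)}}{-3557741} = \frac{8 \left(- \frac{482}{307} + \frac{412}{-1099}\right)}{-3557741} = 8 \left(\left(-482\right) \frac{1}{307} + 412 \left(- \frac{1}{1099}\right)\right) \left(- \frac{1}{3557741}\right) = 8 \left(- \frac{482}{307} - \frac{412}{1099}\right) \left(- \frac{1}{3557741}\right) = 8 \left(- \frac{656202}{337393}\right) \left(- \frac{1}{3557741}\right) = \left(- \frac{5249616}{337393}\right) \left(- \frac{1}{3557741}\right) = \frac{5249616}{1200356909213}$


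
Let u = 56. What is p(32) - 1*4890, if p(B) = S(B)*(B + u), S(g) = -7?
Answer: -5506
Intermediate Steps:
p(B) = -392 - 7*B (p(B) = -7*(B + 56) = -7*(56 + B) = -392 - 7*B)
p(32) - 1*4890 = (-392 - 7*32) - 1*4890 = (-392 - 224) - 4890 = -616 - 4890 = -5506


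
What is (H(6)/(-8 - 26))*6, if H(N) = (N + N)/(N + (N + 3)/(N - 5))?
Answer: -12/85 ≈ -0.14118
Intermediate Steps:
H(N) = 2*N/(N + (3 + N)/(-5 + N)) (H(N) = (2*N)/(N + (3 + N)/(-5 + N)) = 2*N/(N + (3 + N)/(-5 + N)))
(H(6)/(-8 - 26))*6 = ((2*6*(-5 + 6)/(3 + 6² - 4*6))/(-8 - 26))*6 = ((2*6*1/(3 + 36 - 24))/(-34))*6 = -6/(17*15)*6 = -1/34*⅘*6 = -2/85*6 = -12/85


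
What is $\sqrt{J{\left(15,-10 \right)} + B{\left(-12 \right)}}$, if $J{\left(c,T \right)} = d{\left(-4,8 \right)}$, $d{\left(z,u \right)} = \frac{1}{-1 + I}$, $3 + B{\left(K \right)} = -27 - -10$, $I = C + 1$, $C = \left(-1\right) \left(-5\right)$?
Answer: $\frac{3 i \sqrt{55}}{5} \approx 4.4497 i$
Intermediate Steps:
$C = 5$
$I = 6$ ($I = 5 + 1 = 6$)
$B{\left(K \right)} = -20$ ($B{\left(K \right)} = -3 - 17 = -20$)
$d{\left(z,u \right)} = \frac{1}{5}$ ($d{\left(z,u \right)} = \frac{1}{-1 + 6} = \frac{1}{5}$)
$J{\left(c,T \right)} = \frac{1}{5}$
$\sqrt{J{\left(15,-10 \right)} + B{\left(-12 \right)}} = \sqrt{\frac{1}{5} - 20} = \sqrt{- \frac{99}{5}} = \frac{3 i \sqrt{55}}{5}$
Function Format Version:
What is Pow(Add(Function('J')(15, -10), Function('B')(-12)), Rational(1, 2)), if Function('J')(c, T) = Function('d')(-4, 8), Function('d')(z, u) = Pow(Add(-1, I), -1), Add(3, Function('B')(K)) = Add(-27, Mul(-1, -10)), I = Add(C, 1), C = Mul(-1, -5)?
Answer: Mul(Rational(3, 5), I, Pow(55, Rational(1, 2))) ≈ Mul(4.4497, I)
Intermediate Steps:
C = 5
I = 6 (I = Add(5, 1) = 6)
Function('B')(K) = -20 (Function('B')(K) = Add(-3, Add(-27, Mul(-1, -10))) = Add(-3, Add(-27, 10)) = Add(-3, -17) = -20)
Function('d')(z, u) = Rational(1, 5) (Function('d')(z, u) = Pow(Add(-1, 6), -1) = Pow(5, -1) = Rational(1, 5))
Function('J')(c, T) = Rational(1, 5)
Pow(Add(Function('J')(15, -10), Function('B')(-12)), Rational(1, 2)) = Pow(Add(Rational(1, 5), -20), Rational(1, 2)) = Pow(Rational(-99, 5), Rational(1, 2)) = Mul(Rational(3, 5), I, Pow(55, Rational(1, 2)))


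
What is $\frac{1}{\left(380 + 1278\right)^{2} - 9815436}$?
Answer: $- \frac{1}{7066472} \approx -1.4151 \cdot 10^{-7}$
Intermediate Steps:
$\frac{1}{\left(380 + 1278\right)^{2} - 9815436} = \frac{1}{1658^{2} - 9815436} = \frac{1}{2748964 - 9815436} = \frac{1}{-7066472} = - \frac{1}{7066472}$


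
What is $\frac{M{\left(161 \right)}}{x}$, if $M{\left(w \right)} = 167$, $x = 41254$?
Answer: $\frac{167}{41254} \approx 0.0040481$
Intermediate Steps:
$\frac{M{\left(161 \right)}}{x} = \frac{167}{41254}$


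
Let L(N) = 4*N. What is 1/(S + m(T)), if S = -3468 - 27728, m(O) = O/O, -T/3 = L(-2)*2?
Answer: -1/31195 ≈ -3.2056e-5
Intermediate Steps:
T = 48 (T = -3*4*(-2)*2 = -(-24)*2 = -3*(-16) = 48)
m(O) = 1
S = -31196
1/(S + m(T)) = 1/(-31196 + 1) = 1/(-31195) = -1/31195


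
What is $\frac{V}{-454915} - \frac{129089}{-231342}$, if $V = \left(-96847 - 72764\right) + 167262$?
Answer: $\frac{59267944793}{105240945930} \approx 0.56316$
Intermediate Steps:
$V = -2349$ ($V = -169611 + 167262 = -2349$)
$\frac{V}{-454915} - \frac{129089}{-231342} = - \frac{2349}{-454915} - \frac{129089}{-231342} = \left(-2349\right) \left(- \frac{1}{454915}\right) - - \frac{129089}{231342} = \frac{2349}{454915} + \frac{129089}{231342} = \frac{59267944793}{105240945930}$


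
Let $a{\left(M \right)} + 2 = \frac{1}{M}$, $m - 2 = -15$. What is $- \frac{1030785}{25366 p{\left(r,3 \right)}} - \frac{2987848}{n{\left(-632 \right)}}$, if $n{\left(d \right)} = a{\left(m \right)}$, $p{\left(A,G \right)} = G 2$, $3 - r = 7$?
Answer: $\frac{1970524284503}{1369764} \approx 1.4386 \cdot 10^{6}$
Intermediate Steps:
$m = -13$ ($m = 2 - 15 = -13$)
$r = -4$ ($r = 3 - 7 = -4$)
$a{\left(M \right)} = -2 + \frac{1}{M}$
$p{\left(A,G \right)} = 2 G$
$n{\left(d \right)} = - \frac{27}{13}$ ($n{\left(d \right)} = -2 + \frac{1}{-13} = -2 - \frac{1}{13} = - \frac{27}{13}$)
$- \frac{1030785}{25366 p{\left(r,3 \right)}} - \frac{2987848}{n{\left(-632 \right)}} = - \frac{1030785}{25366 \cdot 2 \cdot 3} - \frac{2987848}{- \frac{27}{13}} = - \frac{1030785}{25366 \cdot 6} - - \frac{38842024}{27} = - \frac{1030785}{152196} + \frac{38842024}{27} = \left(-1030785\right) \frac{1}{152196} + \frac{38842024}{27} = - \frac{343595}{50732} + \frac{38842024}{27} = \frac{1970524284503}{1369764}$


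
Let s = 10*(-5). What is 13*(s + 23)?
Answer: -351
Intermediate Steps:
s = -50
13*(s + 23) = 13*(-50 + 23) = 13*(-27) = -351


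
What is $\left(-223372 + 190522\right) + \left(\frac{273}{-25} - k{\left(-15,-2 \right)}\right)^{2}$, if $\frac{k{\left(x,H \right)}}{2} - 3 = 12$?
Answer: $- \frac{19484721}{625} \approx -31176.0$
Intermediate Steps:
$k{\left(x,H \right)} = 30$ ($k{\left(x,H \right)} = 6 + 2 \cdot 12 = 6 + 24 = 30$)
$\left(-223372 + 190522\right) + \left(\frac{273}{-25} - k{\left(-15,-2 \right)}\right)^{2} = \left(-223372 + 190522\right) + \left(\frac{273}{-25} - 30\right)^{2} = -32850 + \left(273 \left(- \frac{1}{25}\right) - 30\right)^{2} = -32850 + \left(- \frac{273}{25} - 30\right)^{2} = -32850 + \left(- \frac{1023}{25}\right)^{2} = -32850 + \frac{1046529}{625} = - \frac{19484721}{625}$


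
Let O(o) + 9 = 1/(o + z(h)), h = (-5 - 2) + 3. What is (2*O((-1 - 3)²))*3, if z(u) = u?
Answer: -107/2 ≈ -53.500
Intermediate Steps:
h = -4 (h = -7 + 3 = -4)
O(o) = -9 + 1/(-4 + o) (O(o) = -9 + 1/(o - 4) = -9 + 1/(-4 + o))
(2*O((-1 - 3)²))*3 = (2*((37 - 9*(-1 - 3)²)/(-4 + (-1 - 3)²)))*3 = (2*((37 - 9*(-4)²)/(-4 + (-4)²)))*3 = (2*((37 - 9*16)/(-4 + 16)))*3 = (2*((37 - 144)/12))*3 = (2*((1/12)*(-107)))*3 = (2*(-107/12))*3 = -107/6*3 = -107/2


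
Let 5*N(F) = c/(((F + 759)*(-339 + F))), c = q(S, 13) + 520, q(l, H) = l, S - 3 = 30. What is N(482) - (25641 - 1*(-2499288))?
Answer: -2240407375082/887315 ≈ -2.5249e+6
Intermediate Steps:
S = 33 (S = 3 + 30 = 33)
c = 553 (c = 33 + 520 = 553)
N(F) = 553/(5*(-339 + F)*(759 + F)) (N(F) = (553/(((F + 759)*(-339 + F))))/5 = (553/(((759 + F)*(-339 + F))))/5 = (553/(((-339 + F)*(759 + F))))/5 = (553*(1/((-339 + F)*(759 + F))))/5 = (553/((-339 + F)*(759 + F)))/5 = 553/(5*(-339 + F)*(759 + F)))
N(482) - (25641 - 1*(-2499288)) = 553/(5*(-257301 + 482² + 420*482)) - (25641 - 1*(-2499288)) = 553/(5*(-257301 + 232324 + 202440)) - (25641 + 2499288) = (553/5)/177463 - 1*2524929 = (553/5)*(1/177463) - 2524929 = 553/887315 - 2524929 = -2240407375082/887315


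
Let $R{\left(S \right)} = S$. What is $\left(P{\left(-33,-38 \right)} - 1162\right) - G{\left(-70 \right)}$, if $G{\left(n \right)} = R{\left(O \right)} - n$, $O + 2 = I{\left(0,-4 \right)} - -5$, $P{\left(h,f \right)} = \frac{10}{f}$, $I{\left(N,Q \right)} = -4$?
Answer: $- \frac{23394}{19} \approx -1231.3$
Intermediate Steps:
$O = -1$ ($O = -2 - -1 = -2 + \left(-4 + 5\right) = -2 + 1 = -1$)
$G{\left(n \right)} = -1 - n$
$\left(P{\left(-33,-38 \right)} - 1162\right) - G{\left(-70 \right)} = \left(\frac{10}{-38} - 1162\right) - \left(-1 - -70\right) = \left(10 \left(- \frac{1}{38}\right) - 1162\right) - \left(-1 + 70\right) = \left(- \frac{5}{19} - 1162\right) - 69 = - \frac{22083}{19} - 69 = - \frac{23394}{19}$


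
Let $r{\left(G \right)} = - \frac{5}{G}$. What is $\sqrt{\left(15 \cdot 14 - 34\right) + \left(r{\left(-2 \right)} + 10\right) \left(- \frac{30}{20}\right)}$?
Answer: $\frac{\sqrt{629}}{2} \approx 12.54$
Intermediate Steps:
$\sqrt{\left(15 \cdot 14 - 34\right) + \left(r{\left(-2 \right)} + 10\right) \left(- \frac{30}{20}\right)} = \sqrt{\left(15 \cdot 14 - 34\right) + \left(- \frac{5}{-2} + 10\right) \left(- \frac{30}{20}\right)} = \sqrt{\left(210 - 34\right) + \left(\left(-5\right) \left(- \frac{1}{2}\right) + 10\right) \left(\left(-30\right) \frac{1}{20}\right)} = \sqrt{176 + \left(\frac{5}{2} + 10\right) \left(- \frac{3}{2}\right)} = \sqrt{176 + \frac{25}{2} \left(- \frac{3}{2}\right)} = \sqrt{176 - \frac{75}{4}} = \sqrt{\frac{629}{4}} = \frac{\sqrt{629}}{2}$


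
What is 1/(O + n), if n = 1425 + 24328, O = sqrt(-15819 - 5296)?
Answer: 25753/663238124 - I*sqrt(21115)/663238124 ≈ 3.8829e-5 - 2.1909e-7*I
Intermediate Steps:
O = I*sqrt(21115) (O = sqrt(-21115) = I*sqrt(21115) ≈ 145.31*I)
n = 25753
1/(O + n) = 1/(I*sqrt(21115) + 25753) = 1/(25753 + I*sqrt(21115))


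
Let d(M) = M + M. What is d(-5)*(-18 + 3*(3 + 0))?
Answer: 90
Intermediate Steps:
d(M) = 2*M
d(-5)*(-18 + 3*(3 + 0)) = (2*(-5))*(-18 + 3*(3 + 0)) = -10*(-18 + 3*3) = -10*(-18 + 9) = -10*(-9) = 90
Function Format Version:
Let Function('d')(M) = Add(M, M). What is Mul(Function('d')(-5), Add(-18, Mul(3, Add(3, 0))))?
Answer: 90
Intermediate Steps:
Function('d')(M) = Mul(2, M)
Mul(Function('d')(-5), Add(-18, Mul(3, Add(3, 0)))) = Mul(Mul(2, -5), Add(-18, Mul(3, Add(3, 0)))) = Mul(-10, Add(-18, Mul(3, 3))) = Mul(-10, Add(-18, 9)) = Mul(-10, -9) = 90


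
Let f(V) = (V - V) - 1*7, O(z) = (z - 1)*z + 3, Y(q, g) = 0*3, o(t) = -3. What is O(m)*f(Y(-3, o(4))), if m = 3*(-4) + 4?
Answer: -525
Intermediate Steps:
Y(q, g) = 0
m = -8 (m = -12 + 4 = -8)
O(z) = 3 + z*(-1 + z) (O(z) = (-1 + z)*z + 3 = z*(-1 + z) + 3 = 3 + z*(-1 + z))
f(V) = -7 (f(V) = 0 - 7 = -7)
O(m)*f(Y(-3, o(4))) = (3 + (-8)**2 - 1*(-8))*(-7) = (3 + 64 + 8)*(-7) = 75*(-7) = -525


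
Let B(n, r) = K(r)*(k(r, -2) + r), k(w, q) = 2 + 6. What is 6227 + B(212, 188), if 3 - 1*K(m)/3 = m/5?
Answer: -70589/5 ≈ -14118.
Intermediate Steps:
k(w, q) = 8
K(m) = 9 - 3*m/5
B(n, r) = (8 + r)*(9 - 3*r/5) (B(n, r) = (9 - 3*r/5)*(8 + r) = (8 + r)*(9 - 3*r/5))
6227 + B(212, 188) = 6227 - 3*(-15 + 188)*(8 + 188)/5 = 6227 - ⅗*173*196 = 6227 - 101724/5 = -70589/5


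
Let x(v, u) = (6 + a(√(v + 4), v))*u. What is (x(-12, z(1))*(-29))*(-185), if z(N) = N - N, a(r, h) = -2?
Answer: 0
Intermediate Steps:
z(N) = 0
x(v, u) = 4*u (x(v, u) = (6 - 2)*u = 4*u)
(x(-12, z(1))*(-29))*(-185) = ((4*0)*(-29))*(-185) = (0*(-29))*(-185) = 0*(-185) = 0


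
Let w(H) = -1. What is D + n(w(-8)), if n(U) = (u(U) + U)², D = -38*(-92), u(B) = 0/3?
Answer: 3497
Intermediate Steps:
u(B) = 0 (u(B) = 0*(⅓) = 0)
D = 3496
n(U) = U² (n(U) = (0 + U)² = U²)
D + n(w(-8)) = 3496 + (-1)² = 3496 + 1 = 3497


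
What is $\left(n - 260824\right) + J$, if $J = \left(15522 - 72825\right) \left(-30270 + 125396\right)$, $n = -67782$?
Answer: $-5451333784$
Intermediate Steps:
$J = -5451005178$ ($J = \left(-57303\right) 95126 = -5451005178$)
$\left(n - 260824\right) + J = \left(-67782 - 260824\right) - 5451005178 = -328606 - 5451005178 = -5451333784$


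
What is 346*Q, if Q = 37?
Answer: 12802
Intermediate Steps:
346*Q = 346*37 = 12802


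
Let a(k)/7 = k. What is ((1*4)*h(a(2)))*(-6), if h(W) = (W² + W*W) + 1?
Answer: -9432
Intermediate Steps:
a(k) = 7*k
h(W) = 1 + 2*W² (h(W) = (W² + W²) + 1 = 2*W² + 1 = 1 + 2*W²)
((1*4)*h(a(2)))*(-6) = ((1*4)*(1 + 2*(7*2)²))*(-6) = (4*(1 + 2*14²))*(-6) = (4*(1 + 2*196))*(-6) = (4*(1 + 392))*(-6) = (4*393)*(-6) = 1572*(-6) = -9432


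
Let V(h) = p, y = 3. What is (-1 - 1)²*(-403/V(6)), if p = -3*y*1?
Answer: 1612/9 ≈ 179.11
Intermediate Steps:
p = -9 (p = -3*3*1 = -9*1 = -9)
V(h) = -9
(-1 - 1)²*(-403/V(6)) = (-1 - 1)²*(-403/(-9)) = (-2)²*(-403*(-⅑)) = 4*(403/9) = 1612/9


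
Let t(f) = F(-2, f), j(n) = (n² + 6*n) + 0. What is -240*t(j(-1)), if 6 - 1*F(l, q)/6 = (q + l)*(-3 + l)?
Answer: 41760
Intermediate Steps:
F(l, q) = 36 - 6*(-3 + l)*(l + q) (F(l, q) = 36 - 6*(q + l)*(-3 + l) = 36 - 6*(l + q)*(-3 + l) = 36 - 6*(-3 + l)*(l + q))
j(n) = n² + 6*n
t(f) = -24 + 30*f (t(f) = 36 - 6*(-2)² + 18*(-2) + 18*f - 6*(-2)*f = 36 - 6*4 - 36 + 18*f + 12*f = 36 - 24 - 36 + 18*f + 12*f = -24 + 30*f)
-240*t(j(-1)) = -240*(-24 + 30*(-(6 - 1))) = -240*(-24 + 30*(-1*5)) = -240*(-24 + 30*(-5)) = -240*(-24 - 150) = -240*(-174) = 41760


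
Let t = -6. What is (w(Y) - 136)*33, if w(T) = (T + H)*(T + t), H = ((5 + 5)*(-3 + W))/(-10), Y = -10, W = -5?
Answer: -3432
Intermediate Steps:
H = 8 (H = ((5 + 5)*(-3 - 5))/(-10) = (10*(-8))*(-1/10) = -80*(-1/10) = 8)
w(T) = (-6 + T)*(8 + T) (w(T) = (T + 8)*(T - 6) = (8 + T)*(-6 + T) = (-6 + T)*(8 + T))
(w(Y) - 136)*33 = ((-48 + (-10)**2 + 2*(-10)) - 136)*33 = ((-48 + 100 - 20) - 136)*33 = (32 - 136)*33 = -104*33 = -3432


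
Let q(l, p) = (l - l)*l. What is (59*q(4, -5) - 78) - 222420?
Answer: -222498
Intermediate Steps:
q(l, p) = 0 (q(l, p) = 0*l = 0)
(59*q(4, -5) - 78) - 222420 = (59*0 - 78) - 222420 = (0 - 78) - 222420 = -78 - 222420 = -222498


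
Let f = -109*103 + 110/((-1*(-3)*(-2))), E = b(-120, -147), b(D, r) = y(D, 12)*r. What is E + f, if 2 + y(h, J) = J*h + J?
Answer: 596894/3 ≈ 1.9896e+5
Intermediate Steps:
y(h, J) = -2 + J + J*h (y(h, J) = -2 + (J*h + J) = -2 + (J + J*h) = -2 + J + J*h)
b(D, r) = r*(10 + 12*D) (b(D, r) = (-2 + 12 + 12*D)*r = (10 + 12*D)*r = r*(10 + 12*D))
E = 210210 (E = 2*(-147)*(5 + 6*(-120)) = 2*(-147)*(5 - 720) = 2*(-147)*(-715) = 210210)
f = -33736/3 (f = -11227 + 110/((3*(-2))) = -11227 + 110/(-6) = -11227 + 110*(-1/6) = -11227 - 55/3 = -33736/3 ≈ -11245.)
E + f = 210210 - 33736/3 = 596894/3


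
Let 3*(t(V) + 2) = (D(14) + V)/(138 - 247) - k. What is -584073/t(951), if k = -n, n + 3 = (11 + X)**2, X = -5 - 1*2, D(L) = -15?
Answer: 190991871/173 ≈ 1.1040e+6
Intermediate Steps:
X = -7 (X = -5 - 2 = -7)
n = 13 (n = -3 + (11 - 7)**2 = -3 + 4**2 = -3 + 16 = 13)
k = -13 (k = -1*13 = -13)
t(V) = 778/327 - V/327 (t(V) = -2 + ((-15 + V)/(138 - 247) - 1*(-13))/3 = -2 + ((-15 + V)/(-109) + 13)/3 = -2 + ((-15 + V)*(-1/109) + 13)/3 = -2 + ((15/109 - V/109) + 13)/3 = -2 + (1432/109 - V/109)/3 = -2 + (1432/327 - V/327) = 778/327 - V/327)
-584073/t(951) = -584073/(778/327 - 1/327*951) = -584073/(778/327 - 317/109) = -584073/(-173/327) = -584073*(-327/173) = 190991871/173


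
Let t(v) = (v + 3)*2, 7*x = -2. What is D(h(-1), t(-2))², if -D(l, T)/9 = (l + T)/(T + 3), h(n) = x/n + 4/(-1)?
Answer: 11664/1225 ≈ 9.5216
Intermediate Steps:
x = -2/7 (x = (⅐)*(-2) = -2/7 ≈ -0.28571)
t(v) = 6 + 2*v (t(v) = (3 + v)*2 = 6 + 2*v)
h(n) = -4 - 2/(7*n) (h(n) = -2/(7*n) + 4/(-1) = -2/(7*n) + 4*(-1) = -2/(7*n) - 4 = -4 - 2/(7*n))
D(l, T) = -9*(T + l)/(3 + T) (D(l, T) = -9*(l + T)/(T + 3) = -9*(T + l)/(3 + T))
D(h(-1), t(-2))² = (9*(-(6 + 2*(-2)) - (-4 - 2/7/(-1)))/(3 + (6 + 2*(-2))))² = (9*(-(6 - 4) - (-4 - 2/7*(-1)))/(3 + (6 - 4)))² = (9*(-1*2 - (-4 + 2/7))/(3 + 2))² = (9*(-2 - 1*(-26/7))/5)² = (9*(⅕)*(-2 + 26/7))² = (9*(⅕)*(12/7))² = (108/35)² = 11664/1225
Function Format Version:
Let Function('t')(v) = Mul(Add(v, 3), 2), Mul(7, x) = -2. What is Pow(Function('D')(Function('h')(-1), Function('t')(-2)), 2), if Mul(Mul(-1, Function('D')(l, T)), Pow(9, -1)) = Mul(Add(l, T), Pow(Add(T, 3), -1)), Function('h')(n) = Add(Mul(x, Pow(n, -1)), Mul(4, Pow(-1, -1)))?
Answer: Rational(11664, 1225) ≈ 9.5216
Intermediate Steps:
x = Rational(-2, 7) (x = Mul(Rational(1, 7), -2) = Rational(-2, 7) ≈ -0.28571)
Function('t')(v) = Add(6, Mul(2, v)) (Function('t')(v) = Mul(Add(3, v), 2) = Add(6, Mul(2, v)))
Function('h')(n) = Add(-4, Mul(Rational(-2, 7), Pow(n, -1))) (Function('h')(n) = Add(Mul(Rational(-2, 7), Pow(n, -1)), Mul(4, Pow(-1, -1))) = Add(Mul(Rational(-2, 7), Pow(n, -1)), Mul(4, -1)) = Add(Mul(Rational(-2, 7), Pow(n, -1)), -4) = Add(-4, Mul(Rational(-2, 7), Pow(n, -1))))
Function('D')(l, T) = Mul(-9, Pow(Add(3, T), -1), Add(T, l)) (Function('D')(l, T) = Mul(-9, Mul(Add(l, T), Pow(Add(T, 3), -1))) = Mul(-9, Mul(Add(T, l), Pow(Add(3, T), -1))) = Mul(-9, Mul(Pow(Add(3, T), -1), Add(T, l))) = Mul(-9, Pow(Add(3, T), -1), Add(T, l)))
Pow(Function('D')(Function('h')(-1), Function('t')(-2)), 2) = Pow(Mul(9, Pow(Add(3, Add(6, Mul(2, -2))), -1), Add(Mul(-1, Add(6, Mul(2, -2))), Mul(-1, Add(-4, Mul(Rational(-2, 7), Pow(-1, -1)))))), 2) = Pow(Mul(9, Pow(Add(3, Add(6, -4)), -1), Add(Mul(-1, Add(6, -4)), Mul(-1, Add(-4, Mul(Rational(-2, 7), -1))))), 2) = Pow(Mul(9, Pow(Add(3, 2), -1), Add(Mul(-1, 2), Mul(-1, Add(-4, Rational(2, 7))))), 2) = Pow(Mul(9, Pow(5, -1), Add(-2, Mul(-1, Rational(-26, 7)))), 2) = Pow(Mul(9, Rational(1, 5), Add(-2, Rational(26, 7))), 2) = Pow(Mul(9, Rational(1, 5), Rational(12, 7)), 2) = Pow(Rational(108, 35), 2) = Rational(11664, 1225)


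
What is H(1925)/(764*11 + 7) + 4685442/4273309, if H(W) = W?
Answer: 47635372487/35942801999 ≈ 1.3253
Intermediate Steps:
H(1925)/(764*11 + 7) + 4685442/4273309 = 1925/(764*11 + 7) + 4685442/4273309 = 1925/(8404 + 7) + 4685442*(1/4273309) = 1925/8411 + 4685442/4273309 = 47635372487/35942801999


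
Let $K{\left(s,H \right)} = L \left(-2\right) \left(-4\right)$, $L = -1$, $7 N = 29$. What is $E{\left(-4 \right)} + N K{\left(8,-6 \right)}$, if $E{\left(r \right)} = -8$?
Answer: $- \frac{288}{7} \approx -41.143$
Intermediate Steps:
$N = \frac{29}{7}$ ($N = \frac{1}{7} \cdot 29 = \frac{29}{7} \approx 4.1429$)
$K{\left(s,H \right)} = -8$ ($K{\left(s,H \right)} = \left(-1\right) \left(-2\right) \left(-4\right) = 2 \left(-4\right) = -8$)
$E{\left(-4 \right)} + N K{\left(8,-6 \right)} = -8 + \frac{29}{7} \left(-8\right) = -8 - \frac{232}{7} = - \frac{288}{7}$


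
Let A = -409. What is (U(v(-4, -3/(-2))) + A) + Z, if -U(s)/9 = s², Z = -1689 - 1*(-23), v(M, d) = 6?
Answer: -2399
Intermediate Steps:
Z = -1666 (Z = -1689 + 23 = -1666)
U(s) = -9*s²
(U(v(-4, -3/(-2))) + A) + Z = (-9*6² - 409) - 1666 = (-9*36 - 409) - 1666 = (-324 - 409) - 1666 = -733 - 1666 = -2399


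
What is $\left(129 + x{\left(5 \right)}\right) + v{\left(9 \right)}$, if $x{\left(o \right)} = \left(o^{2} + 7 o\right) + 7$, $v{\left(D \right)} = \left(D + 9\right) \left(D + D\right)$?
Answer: $520$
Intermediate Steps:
$v{\left(D \right)} = 2 D \left(9 + D\right)$ ($v{\left(D \right)} = \left(9 + D\right) 2 D = 2 D \left(9 + D\right)$)
$x{\left(o \right)} = 7 + o^{2} + 7 o$
$\left(129 + x{\left(5 \right)}\right) + v{\left(9 \right)} = \left(129 + \left(7 + 5^{2} + 7 \cdot 5\right)\right) + 2 \cdot 9 \left(9 + 9\right) = \left(129 + \left(7 + 25 + 35\right)\right) + 2 \cdot 9 \cdot 18 = \left(129 + 67\right) + 324 = 196 + 324 = 520$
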